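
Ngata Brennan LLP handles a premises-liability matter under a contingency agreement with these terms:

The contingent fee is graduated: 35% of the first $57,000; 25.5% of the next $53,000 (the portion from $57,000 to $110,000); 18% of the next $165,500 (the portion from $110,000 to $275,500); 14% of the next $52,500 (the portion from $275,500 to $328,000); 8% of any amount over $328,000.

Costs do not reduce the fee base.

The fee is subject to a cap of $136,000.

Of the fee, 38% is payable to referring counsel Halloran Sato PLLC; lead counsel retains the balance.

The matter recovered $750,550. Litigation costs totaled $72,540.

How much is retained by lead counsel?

Fee base is the gross recovery, $750,550; costs are reimbursed separately.
First $57,000 at 35% = $19,950.00
Next $53,000 at 25.5% = $13,515.00
Next $165,500 at 18% = $29,790.00
Next $52,500 at 14% = $7,350.00
Remaining $422,550 at 8% = $33,804.00
Fee: $19,950.00 + $13,515.00 + $29,790.00 + $7,350.00 + $33,804.00 = $104,409.00
$104,409.00 is under the $136,000 cap.
Referral share: 38% of $104,409.00 = $39,675.42; lead counsel retains $104,409.00 − $39,675.42 = $64,733.58.

$64,733.58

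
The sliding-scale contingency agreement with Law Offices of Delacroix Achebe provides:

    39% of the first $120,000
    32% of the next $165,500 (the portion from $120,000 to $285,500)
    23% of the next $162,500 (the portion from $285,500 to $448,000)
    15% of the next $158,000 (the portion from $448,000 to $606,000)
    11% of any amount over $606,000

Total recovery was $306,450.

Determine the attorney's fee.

First $120,000 at 39% = $46,800.00
Next $165,500 at 32% = $52,960.00
Remaining $20,950 at 23% = $4,818.50
Fee: $46,800.00 + $52,960.00 + $4,818.50 = $104,578.50

$104,578.50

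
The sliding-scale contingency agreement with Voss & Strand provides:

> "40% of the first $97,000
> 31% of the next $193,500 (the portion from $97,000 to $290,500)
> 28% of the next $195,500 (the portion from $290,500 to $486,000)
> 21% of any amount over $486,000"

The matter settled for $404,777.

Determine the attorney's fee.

First $97,000 at 40% = $38,800.00
Next $193,500 at 31% = $59,985.00
Remaining $114,277 at 28% = $31,997.56
Fee: $38,800.00 + $59,985.00 + $31,997.56 = $130,782.56

$130,782.56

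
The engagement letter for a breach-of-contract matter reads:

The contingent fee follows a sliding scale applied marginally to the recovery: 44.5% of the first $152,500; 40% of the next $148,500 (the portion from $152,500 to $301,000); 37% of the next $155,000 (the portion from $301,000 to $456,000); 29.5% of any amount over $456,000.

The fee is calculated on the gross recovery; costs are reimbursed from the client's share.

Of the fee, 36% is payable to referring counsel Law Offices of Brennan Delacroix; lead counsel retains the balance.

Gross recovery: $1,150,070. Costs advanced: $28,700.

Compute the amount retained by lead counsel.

$249,192.42

Fee base is the gross recovery, $1,150,070; costs are reimbursed separately.
First $152,500 at 44.5% = $67,862.50
Next $148,500 at 40% = $59,400.00
Next $155,000 at 37% = $57,350.00
Remaining $694,070 at 29.5% = $204,750.65
Fee: $67,862.50 + $59,400.00 + $57,350.00 + $204,750.65 = $389,363.15
Referral share: 36% of $389,363.15 = $140,170.73; lead counsel retains $389,363.15 − $140,170.73 = $249,192.42.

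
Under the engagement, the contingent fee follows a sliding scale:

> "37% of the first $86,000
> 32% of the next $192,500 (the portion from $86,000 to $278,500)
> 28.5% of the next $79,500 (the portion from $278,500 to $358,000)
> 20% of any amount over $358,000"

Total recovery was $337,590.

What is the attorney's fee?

First $86,000 at 37% = $31,820.00
Next $192,500 at 32% = $61,600.00
Remaining $59,090 at 28.5% = $16,840.65
Fee: $31,820.00 + $61,600.00 + $16,840.65 = $110,260.65

$110,260.65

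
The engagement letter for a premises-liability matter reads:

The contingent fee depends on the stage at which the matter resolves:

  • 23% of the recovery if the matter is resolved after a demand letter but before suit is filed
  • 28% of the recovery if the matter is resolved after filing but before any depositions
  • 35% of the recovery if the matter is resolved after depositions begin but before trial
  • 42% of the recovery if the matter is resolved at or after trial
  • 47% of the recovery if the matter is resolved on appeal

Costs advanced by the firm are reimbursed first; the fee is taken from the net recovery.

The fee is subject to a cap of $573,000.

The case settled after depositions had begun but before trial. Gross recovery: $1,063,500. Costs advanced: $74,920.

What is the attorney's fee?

$346,003.00

Fee base (net of costs): $1,063,500 − $74,920 = $988,580
The matter settled after depositions had begun but before trial, so the 35% rate applies.
$988,580 × 35% = $346,003.00
$346,003.00 is under the $573,000 cap.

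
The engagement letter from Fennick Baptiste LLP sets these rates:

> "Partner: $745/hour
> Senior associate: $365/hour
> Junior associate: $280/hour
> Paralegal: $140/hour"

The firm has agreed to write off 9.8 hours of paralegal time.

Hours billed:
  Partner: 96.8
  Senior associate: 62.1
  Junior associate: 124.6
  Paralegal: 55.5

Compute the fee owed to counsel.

Partner: 96.8 × $745 = $72,116.00
Senior associate: 62.1 × $365 = $22,666.50
Junior associate: 124.6 × $280 = $34,888.00
Paralegal: 55.5 × $140 = $7,770.00
Subtotal: $137,440.50
Write-off: 9.8 × $140 = $1,372.00
Total: $137,440.50 − $1,372.00 = $136,068.50

$136,068.50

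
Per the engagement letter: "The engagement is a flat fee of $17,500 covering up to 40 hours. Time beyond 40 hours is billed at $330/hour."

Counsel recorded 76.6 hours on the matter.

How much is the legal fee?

$29,578.00

Flat fee: $17,500.00
Excess hours: 76.6 − 40 = 36.6
Overrun: 36.6 × $330 = $12,078.00
Total: $17,500.00 + $12,078.00 = $29,578.00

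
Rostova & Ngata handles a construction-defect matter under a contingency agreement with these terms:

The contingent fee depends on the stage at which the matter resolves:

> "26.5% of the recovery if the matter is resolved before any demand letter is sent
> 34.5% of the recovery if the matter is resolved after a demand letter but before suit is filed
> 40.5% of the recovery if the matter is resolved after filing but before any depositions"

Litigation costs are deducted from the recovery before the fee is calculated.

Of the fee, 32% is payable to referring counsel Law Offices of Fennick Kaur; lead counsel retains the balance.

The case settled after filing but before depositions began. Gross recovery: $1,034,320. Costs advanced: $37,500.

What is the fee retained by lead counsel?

$274,524.23

Fee base (net of costs): $1,034,320 − $37,500 = $996,820
The matter settled after filing but before depositions began, so the 40.5% rate applies.
$996,820 × 40.5% = $403,712.10
Referral share: 32% of $403,712.10 = $129,187.87; lead counsel retains $403,712.10 − $129,187.87 = $274,524.23.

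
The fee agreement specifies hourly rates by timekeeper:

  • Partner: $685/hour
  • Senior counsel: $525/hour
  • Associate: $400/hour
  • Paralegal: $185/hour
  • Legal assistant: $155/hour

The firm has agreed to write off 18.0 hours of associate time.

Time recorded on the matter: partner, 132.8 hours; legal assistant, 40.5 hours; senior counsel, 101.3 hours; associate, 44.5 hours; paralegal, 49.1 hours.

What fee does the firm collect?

$170,111.50

Partner: 132.8 × $685 = $90,968.00
Senior counsel: 101.3 × $525 = $53,182.50
Associate: 44.5 × $400 = $17,800.00
Paralegal: 49.1 × $185 = $9,083.50
Legal assistant: 40.5 × $155 = $6,277.50
Subtotal: $177,311.50
Write-off: 18.0 × $400 = $7,200.00
Total: $177,311.50 − $7,200.00 = $170,111.50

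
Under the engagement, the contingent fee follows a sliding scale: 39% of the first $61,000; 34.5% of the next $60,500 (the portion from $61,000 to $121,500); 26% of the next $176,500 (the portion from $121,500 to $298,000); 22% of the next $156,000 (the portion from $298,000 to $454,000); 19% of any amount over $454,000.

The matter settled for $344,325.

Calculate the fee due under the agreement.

First $61,000 at 39% = $23,790.00
Next $60,500 at 34.5% = $20,872.50
Next $176,500 at 26% = $45,890.00
Remaining $46,325 at 22% = $10,191.50
Fee: $23,790.00 + $20,872.50 + $45,890.00 + $10,191.50 = $100,744.00

$100,744.00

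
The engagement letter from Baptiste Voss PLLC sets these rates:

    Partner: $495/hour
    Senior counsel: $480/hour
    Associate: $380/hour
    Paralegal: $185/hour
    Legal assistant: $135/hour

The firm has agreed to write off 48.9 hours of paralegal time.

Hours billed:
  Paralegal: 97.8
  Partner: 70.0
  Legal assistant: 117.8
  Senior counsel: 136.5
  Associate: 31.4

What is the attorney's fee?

$137,051.50

Partner: 70.0 × $495 = $34,650.00
Senior counsel: 136.5 × $480 = $65,520.00
Associate: 31.4 × $380 = $11,932.00
Paralegal: 97.8 × $185 = $18,093.00
Legal assistant: 117.8 × $135 = $15,903.00
Subtotal: $146,098.00
Write-off: 48.9 × $185 = $9,046.50
Total: $146,098.00 − $9,046.50 = $137,051.50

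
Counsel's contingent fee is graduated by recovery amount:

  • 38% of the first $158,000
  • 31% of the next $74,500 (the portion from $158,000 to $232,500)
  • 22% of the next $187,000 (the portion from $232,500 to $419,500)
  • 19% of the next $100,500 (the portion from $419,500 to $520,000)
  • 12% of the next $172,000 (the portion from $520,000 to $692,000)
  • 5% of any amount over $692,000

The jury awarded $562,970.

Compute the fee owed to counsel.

$148,526.40

First $158,000 at 38% = $60,040.00
Next $74,500 at 31% = $23,095.00
Next $187,000 at 22% = $41,140.00
Next $100,500 at 19% = $19,095.00
Remaining $42,970 at 12% = $5,156.40
Fee: $60,040.00 + $23,095.00 + $41,140.00 + $19,095.00 + $5,156.40 = $148,526.40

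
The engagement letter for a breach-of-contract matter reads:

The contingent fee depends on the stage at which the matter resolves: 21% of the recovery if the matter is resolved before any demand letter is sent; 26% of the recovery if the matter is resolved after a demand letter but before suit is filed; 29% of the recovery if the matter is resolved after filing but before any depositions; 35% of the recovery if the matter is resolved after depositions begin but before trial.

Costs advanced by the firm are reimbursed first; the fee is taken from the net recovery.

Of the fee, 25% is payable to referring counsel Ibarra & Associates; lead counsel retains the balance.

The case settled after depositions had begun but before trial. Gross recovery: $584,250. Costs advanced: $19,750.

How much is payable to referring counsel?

$49,393.75

Fee base (net of costs): $584,250 − $19,750 = $564,500
The matter settled after depositions had begun but before trial, so the 35% rate applies.
$564,500 × 35% = $197,575.00
Referral share: 25% of $197,575.00 = $49,393.75; lead counsel retains $197,575.00 − $49,393.75 = $148,181.25.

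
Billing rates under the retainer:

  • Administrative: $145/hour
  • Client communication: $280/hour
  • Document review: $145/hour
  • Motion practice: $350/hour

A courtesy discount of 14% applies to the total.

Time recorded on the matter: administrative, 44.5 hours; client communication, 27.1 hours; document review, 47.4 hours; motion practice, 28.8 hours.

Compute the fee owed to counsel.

Administrative: 44.5 × $145 = $6,452.50
Client communication: 27.1 × $280 = $7,588.00
Document review: 47.4 × $145 = $6,873.00
Motion practice: 28.8 × $350 = $10,080.00
Subtotal: $30,993.50
Less 14% discount: −$4,339.09
Total: $30,993.50 − $4,339.09 = $26,654.41

$26,654.41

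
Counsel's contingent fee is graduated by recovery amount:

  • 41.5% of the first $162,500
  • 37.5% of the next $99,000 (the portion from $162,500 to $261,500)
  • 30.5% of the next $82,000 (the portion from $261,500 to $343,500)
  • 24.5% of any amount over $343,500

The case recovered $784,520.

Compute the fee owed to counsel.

$237,622.40

First $162,500 at 41.5% = $67,437.50
Next $99,000 at 37.5% = $37,125.00
Next $82,000 at 30.5% = $25,010.00
Remaining $441,020 at 24.5% = $108,049.90
Fee: $67,437.50 + $37,125.00 + $25,010.00 + $108,049.90 = $237,622.40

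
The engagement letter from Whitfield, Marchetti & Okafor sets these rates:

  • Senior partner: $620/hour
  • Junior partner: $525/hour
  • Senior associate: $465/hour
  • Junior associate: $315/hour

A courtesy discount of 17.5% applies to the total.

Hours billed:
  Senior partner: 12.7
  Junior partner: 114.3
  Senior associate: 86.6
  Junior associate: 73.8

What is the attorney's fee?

Senior partner: 12.7 × $620 = $7,874.00
Junior partner: 114.3 × $525 = $60,007.50
Senior associate: 86.6 × $465 = $40,269.00
Junior associate: 73.8 × $315 = $23,247.00
Subtotal: $131,397.50
Less 17.5% discount: −$22,994.56
Total: $131,397.50 − $22,994.56 = $108,402.94

$108,402.94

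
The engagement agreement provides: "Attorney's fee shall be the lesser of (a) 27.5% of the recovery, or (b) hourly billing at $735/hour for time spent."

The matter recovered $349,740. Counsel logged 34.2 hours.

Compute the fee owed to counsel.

(a) 27.5% of $349,740 = $96,178.50
(b) 34.2 × $735 = $25,137.00
The lesser is (b): $25,137.00.

$25,137.00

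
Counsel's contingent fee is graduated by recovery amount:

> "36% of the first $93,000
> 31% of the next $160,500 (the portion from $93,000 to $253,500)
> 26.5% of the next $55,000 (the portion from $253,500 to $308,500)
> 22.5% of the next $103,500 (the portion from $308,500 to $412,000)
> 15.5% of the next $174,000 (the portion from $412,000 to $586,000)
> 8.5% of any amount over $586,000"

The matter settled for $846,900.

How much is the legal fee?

$170,244.00

First $93,000 at 36% = $33,480.00
Next $160,500 at 31% = $49,755.00
Next $55,000 at 26.5% = $14,575.00
Next $103,500 at 22.5% = $23,287.50
Next $174,000 at 15.5% = $26,970.00
Remaining $260,900 at 8.5% = $22,176.50
Fee: $33,480.00 + $49,755.00 + $14,575.00 + $23,287.50 + $26,970.00 + $22,176.50 = $170,244.00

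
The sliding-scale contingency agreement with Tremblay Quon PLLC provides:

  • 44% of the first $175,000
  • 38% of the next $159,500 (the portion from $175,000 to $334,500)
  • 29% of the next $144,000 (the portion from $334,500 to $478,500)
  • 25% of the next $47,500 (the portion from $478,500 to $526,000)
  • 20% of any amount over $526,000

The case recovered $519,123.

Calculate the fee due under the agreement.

First $175,000 at 44% = $77,000.00
Next $159,500 at 38% = $60,610.00
Next $144,000 at 29% = $41,760.00
Remaining $40,623 at 25% = $10,155.75
Fee: $77,000.00 + $60,610.00 + $41,760.00 + $10,155.75 = $189,525.75

$189,525.75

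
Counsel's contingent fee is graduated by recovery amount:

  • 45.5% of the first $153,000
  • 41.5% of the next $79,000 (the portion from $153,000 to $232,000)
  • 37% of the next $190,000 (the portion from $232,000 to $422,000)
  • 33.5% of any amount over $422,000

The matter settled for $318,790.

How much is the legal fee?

First $153,000 at 45.5% = $69,615.00
Next $79,000 at 41.5% = $32,785.00
Remaining $86,790 at 37% = $32,112.30
Fee: $69,615.00 + $32,785.00 + $32,112.30 = $134,512.30

$134,512.30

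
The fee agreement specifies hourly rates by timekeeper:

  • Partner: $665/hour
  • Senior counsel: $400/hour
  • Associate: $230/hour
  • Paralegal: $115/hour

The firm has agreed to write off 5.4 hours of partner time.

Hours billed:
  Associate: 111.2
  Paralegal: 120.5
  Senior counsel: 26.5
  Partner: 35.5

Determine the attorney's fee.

$70,050.00

Partner: 35.5 × $665 = $23,607.50
Senior counsel: 26.5 × $400 = $10,600.00
Associate: 111.2 × $230 = $25,576.00
Paralegal: 120.5 × $115 = $13,857.50
Subtotal: $73,641.00
Write-off: 5.4 × $665 = $3,591.00
Total: $73,641.00 − $3,591.00 = $70,050.00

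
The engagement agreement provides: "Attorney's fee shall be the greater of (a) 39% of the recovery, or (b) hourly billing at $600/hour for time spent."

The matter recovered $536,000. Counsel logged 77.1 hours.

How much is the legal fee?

$209,040.00

(a) 39% of $536,000 = $209,040.00
(b) 77.1 × $600 = $46,260.00
The greater is (a): $209,040.00.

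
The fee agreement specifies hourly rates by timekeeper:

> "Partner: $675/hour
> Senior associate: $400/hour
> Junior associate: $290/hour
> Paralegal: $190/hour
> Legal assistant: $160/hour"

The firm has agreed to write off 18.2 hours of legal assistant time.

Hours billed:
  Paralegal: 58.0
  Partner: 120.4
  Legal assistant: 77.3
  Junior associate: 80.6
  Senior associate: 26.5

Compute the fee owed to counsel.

Partner: 120.4 × $675 = $81,270.00
Senior associate: 26.5 × $400 = $10,600.00
Junior associate: 80.6 × $290 = $23,374.00
Paralegal: 58.0 × $190 = $11,020.00
Legal assistant: 77.3 × $160 = $12,368.00
Subtotal: $138,632.00
Write-off: 18.2 × $160 = $2,912.00
Total: $138,632.00 − $2,912.00 = $135,720.00

$135,720.00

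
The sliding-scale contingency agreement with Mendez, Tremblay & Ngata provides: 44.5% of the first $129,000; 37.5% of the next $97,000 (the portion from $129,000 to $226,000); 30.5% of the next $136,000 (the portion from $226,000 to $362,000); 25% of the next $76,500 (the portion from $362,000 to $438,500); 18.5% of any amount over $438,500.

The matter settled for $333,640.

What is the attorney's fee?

$126,610.20

First $129,000 at 44.5% = $57,405.00
Next $97,000 at 37.5% = $36,375.00
Remaining $107,640 at 30.5% = $32,830.20
Fee: $57,405.00 + $36,375.00 + $32,830.20 = $126,610.20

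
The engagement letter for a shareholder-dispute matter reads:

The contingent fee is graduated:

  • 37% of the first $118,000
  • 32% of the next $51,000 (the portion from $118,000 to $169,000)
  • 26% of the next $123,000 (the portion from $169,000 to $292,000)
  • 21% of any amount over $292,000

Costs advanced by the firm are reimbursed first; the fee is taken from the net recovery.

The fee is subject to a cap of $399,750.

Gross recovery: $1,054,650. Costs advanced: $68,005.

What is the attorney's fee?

$237,835.45

Fee base (net of costs): $1,054,650 − $68,005 = $986,645
First $118,000 at 37% = $43,660.00
Next $51,000 at 32% = $16,320.00
Next $123,000 at 26% = $31,980.00
Remaining $694,645 at 21% = $145,875.45
Fee: $43,660.00 + $16,320.00 + $31,980.00 + $145,875.45 = $237,835.45
$237,835.45 is under the $399,750 cap.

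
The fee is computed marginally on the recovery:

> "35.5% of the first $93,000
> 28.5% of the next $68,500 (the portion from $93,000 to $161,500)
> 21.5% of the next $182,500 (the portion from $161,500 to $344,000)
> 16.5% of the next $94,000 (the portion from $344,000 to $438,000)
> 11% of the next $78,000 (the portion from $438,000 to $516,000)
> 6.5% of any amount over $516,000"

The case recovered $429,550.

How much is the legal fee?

First $93,000 at 35.5% = $33,015.00
Next $68,500 at 28.5% = $19,522.50
Next $182,500 at 21.5% = $39,237.50
Remaining $85,550 at 16.5% = $14,115.75
Fee: $33,015.00 + $19,522.50 + $39,237.50 + $14,115.75 = $105,890.75

$105,890.75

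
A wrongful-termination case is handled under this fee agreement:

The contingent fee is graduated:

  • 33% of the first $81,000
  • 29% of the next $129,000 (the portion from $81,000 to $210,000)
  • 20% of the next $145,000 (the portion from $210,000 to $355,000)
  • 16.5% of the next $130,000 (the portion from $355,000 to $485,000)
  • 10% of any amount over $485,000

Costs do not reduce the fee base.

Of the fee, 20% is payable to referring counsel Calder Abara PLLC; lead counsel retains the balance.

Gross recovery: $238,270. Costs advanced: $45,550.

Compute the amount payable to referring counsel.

Fee base is the gross recovery, $238,270; costs are reimbursed separately.
First $81,000 at 33% = $26,730.00
Next $129,000 at 29% = $37,410.00
Remaining $28,270 at 20% = $5,654.00
Fee: $26,730.00 + $37,410.00 + $5,654.00 = $69,794.00
Referral share: 20% of $69,794.00 = $13,958.80; lead counsel retains $69,794.00 − $13,958.80 = $55,835.20.

$13,958.80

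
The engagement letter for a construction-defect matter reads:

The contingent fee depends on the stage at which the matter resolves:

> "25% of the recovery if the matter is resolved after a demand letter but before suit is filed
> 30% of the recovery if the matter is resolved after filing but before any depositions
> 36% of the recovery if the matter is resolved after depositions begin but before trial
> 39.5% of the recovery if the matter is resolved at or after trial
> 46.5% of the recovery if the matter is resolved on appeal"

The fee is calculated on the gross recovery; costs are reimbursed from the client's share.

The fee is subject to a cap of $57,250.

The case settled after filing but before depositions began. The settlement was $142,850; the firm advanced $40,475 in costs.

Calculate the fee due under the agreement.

Fee base is the gross recovery, $142,850; costs are reimbursed separately.
The matter settled after filing but before depositions began, so the 30% rate applies.
$142,850 × 30% = $42,855.00
$42,855.00 is under the $57,250 cap.

$42,855.00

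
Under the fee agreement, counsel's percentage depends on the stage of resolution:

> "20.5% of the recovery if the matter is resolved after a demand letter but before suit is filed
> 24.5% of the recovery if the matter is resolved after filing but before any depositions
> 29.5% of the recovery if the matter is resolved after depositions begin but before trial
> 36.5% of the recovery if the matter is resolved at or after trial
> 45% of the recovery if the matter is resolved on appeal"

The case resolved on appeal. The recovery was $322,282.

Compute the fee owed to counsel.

$145,026.90

The matter resolved on appeal, so the 45% rate applies.
$322,282 × 45% = $145,026.90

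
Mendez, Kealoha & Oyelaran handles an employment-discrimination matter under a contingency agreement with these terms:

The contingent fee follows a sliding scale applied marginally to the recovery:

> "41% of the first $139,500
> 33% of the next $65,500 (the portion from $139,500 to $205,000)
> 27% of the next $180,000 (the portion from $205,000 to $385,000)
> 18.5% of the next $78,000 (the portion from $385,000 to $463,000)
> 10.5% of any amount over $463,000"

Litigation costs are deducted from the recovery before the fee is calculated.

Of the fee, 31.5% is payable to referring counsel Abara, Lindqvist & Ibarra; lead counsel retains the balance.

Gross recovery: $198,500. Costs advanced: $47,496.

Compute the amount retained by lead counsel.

Fee base (net of costs): $198,500 − $47,496 = $151,004
First $139,500 at 41% = $57,195.00
Remaining $11,504 at 33% = $3,796.32
Fee: $57,195.00 + $3,796.32 = $60,991.32
Referral share: 31.5% of $60,991.32 = $19,212.27; lead counsel retains $60,991.32 − $19,212.27 = $41,779.05.

$41,779.05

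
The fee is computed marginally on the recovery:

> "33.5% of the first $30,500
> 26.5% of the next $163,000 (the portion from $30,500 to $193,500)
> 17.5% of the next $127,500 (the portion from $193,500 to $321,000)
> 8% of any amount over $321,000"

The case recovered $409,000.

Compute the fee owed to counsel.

$82,765.00

First $30,500 at 33.5% = $10,217.50
Next $163,000 at 26.5% = $43,195.00
Next $127,500 at 17.5% = $22,312.50
Remaining $88,000 at 8% = $7,040.00
Fee: $10,217.50 + $43,195.00 + $22,312.50 + $7,040.00 = $82,765.00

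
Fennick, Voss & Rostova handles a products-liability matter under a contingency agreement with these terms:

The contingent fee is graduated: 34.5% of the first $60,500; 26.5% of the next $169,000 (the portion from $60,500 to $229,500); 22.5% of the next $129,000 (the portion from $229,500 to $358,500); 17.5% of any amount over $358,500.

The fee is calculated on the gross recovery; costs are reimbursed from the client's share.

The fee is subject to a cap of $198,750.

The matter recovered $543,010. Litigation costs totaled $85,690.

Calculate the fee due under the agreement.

$126,971.75

Fee base is the gross recovery, $543,010; costs are reimbursed separately.
First $60,500 at 34.5% = $20,872.50
Next $169,000 at 26.5% = $44,785.00
Next $129,000 at 22.5% = $29,025.00
Remaining $184,510 at 17.5% = $32,289.25
Fee: $20,872.50 + $44,785.00 + $29,025.00 + $32,289.25 = $126,971.75
$126,971.75 is under the $198,750 cap.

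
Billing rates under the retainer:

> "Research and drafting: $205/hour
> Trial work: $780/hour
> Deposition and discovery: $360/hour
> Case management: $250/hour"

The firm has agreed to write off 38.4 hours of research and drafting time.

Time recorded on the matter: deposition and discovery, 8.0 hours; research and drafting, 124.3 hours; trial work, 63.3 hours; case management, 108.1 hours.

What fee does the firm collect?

$96,888.50

Research and drafting: 124.3 × $205 = $25,481.50
Trial work: 63.3 × $780 = $49,374.00
Deposition and discovery: 8.0 × $360 = $2,880.00
Case management: 108.1 × $250 = $27,025.00
Subtotal: $104,760.50
Write-off: 38.4 × $205 = $7,872.00
Total: $104,760.50 − $7,872.00 = $96,888.50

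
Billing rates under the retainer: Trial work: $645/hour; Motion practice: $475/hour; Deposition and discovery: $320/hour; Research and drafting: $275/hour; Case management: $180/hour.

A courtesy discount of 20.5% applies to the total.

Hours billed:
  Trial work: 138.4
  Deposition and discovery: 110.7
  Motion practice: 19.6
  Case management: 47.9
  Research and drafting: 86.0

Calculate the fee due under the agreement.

$132,187.83

Trial work: 138.4 × $645 = $89,268.00
Motion practice: 19.6 × $475 = $9,310.00
Deposition and discovery: 110.7 × $320 = $35,424.00
Research and drafting: 86.0 × $275 = $23,650.00
Case management: 47.9 × $180 = $8,622.00
Subtotal: $166,274.00
Less 20.5% discount: −$34,086.17
Total: $166,274.00 − $34,086.17 = $132,187.83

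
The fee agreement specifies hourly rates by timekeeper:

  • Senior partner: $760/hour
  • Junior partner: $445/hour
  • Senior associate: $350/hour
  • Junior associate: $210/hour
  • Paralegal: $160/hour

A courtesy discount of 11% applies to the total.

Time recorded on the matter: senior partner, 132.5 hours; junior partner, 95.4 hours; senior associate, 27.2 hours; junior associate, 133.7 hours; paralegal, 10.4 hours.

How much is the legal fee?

$162,348.46

Senior partner: 132.5 × $760 = $100,700.00
Junior partner: 95.4 × $445 = $42,453.00
Senior associate: 27.2 × $350 = $9,520.00
Junior associate: 133.7 × $210 = $28,077.00
Paralegal: 10.4 × $160 = $1,664.00
Subtotal: $182,414.00
Less 11% discount: −$20,065.54
Total: $182,414.00 − $20,065.54 = $162,348.46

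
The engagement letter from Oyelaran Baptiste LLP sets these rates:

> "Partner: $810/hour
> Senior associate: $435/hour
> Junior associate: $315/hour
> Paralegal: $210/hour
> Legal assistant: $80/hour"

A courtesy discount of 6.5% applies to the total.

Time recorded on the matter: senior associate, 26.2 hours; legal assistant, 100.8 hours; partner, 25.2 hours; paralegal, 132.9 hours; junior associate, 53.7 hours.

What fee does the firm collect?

Partner: 25.2 × $810 = $20,412.00
Senior associate: 26.2 × $435 = $11,397.00
Junior associate: 53.7 × $315 = $16,915.50
Paralegal: 132.9 × $210 = $27,909.00
Legal assistant: 100.8 × $80 = $8,064.00
Subtotal: $84,697.50
Less 6.5% discount: −$5,505.34
Total: $84,697.50 − $5,505.34 = $79,192.16

$79,192.16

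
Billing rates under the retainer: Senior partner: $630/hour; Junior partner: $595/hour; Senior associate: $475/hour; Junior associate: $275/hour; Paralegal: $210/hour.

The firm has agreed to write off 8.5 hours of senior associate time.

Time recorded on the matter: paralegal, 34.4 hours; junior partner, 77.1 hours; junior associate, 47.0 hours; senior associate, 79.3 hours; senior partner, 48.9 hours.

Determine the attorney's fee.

$130,460.50

Senior partner: 48.9 × $630 = $30,807.00
Junior partner: 77.1 × $595 = $45,874.50
Senior associate: 79.3 × $475 = $37,667.50
Junior associate: 47.0 × $275 = $12,925.00
Paralegal: 34.4 × $210 = $7,224.00
Subtotal: $134,498.00
Write-off: 8.5 × $475 = $4,037.50
Total: $134,498.00 − $4,037.50 = $130,460.50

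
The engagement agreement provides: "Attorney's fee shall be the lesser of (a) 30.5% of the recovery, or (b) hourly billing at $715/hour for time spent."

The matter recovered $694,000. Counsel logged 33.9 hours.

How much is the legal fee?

(a) 30.5% of $694,000 = $211,670.00
(b) 33.9 × $715 = $24,238.50
The lesser is (b): $24,238.50.

$24,238.50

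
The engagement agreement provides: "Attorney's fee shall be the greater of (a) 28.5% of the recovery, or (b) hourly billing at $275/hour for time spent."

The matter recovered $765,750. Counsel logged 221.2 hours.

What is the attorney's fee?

$218,238.75

(a) 28.5% of $765,750 = $218,238.75
(b) 221.2 × $275 = $60,830.00
The greater is (a): $218,238.75.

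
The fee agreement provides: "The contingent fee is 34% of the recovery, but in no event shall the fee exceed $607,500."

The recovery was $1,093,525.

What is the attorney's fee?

$371,798.50

34% of $1,093,525 = $371,798.50
That is under the $607,500 cap.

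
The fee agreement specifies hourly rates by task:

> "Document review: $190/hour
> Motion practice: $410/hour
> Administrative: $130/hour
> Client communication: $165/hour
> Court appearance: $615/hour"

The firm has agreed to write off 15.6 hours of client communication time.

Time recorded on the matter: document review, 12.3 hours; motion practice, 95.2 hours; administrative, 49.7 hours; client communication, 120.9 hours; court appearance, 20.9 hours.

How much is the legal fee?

Document review: 12.3 × $190 = $2,337.00
Motion practice: 95.2 × $410 = $39,032.00
Administrative: 49.7 × $130 = $6,461.00
Client communication: 120.9 × $165 = $19,948.50
Court appearance: 20.9 × $615 = $12,853.50
Subtotal: $80,632.00
Write-off: 15.6 × $165 = $2,574.00
Total: $80,632.00 − $2,574.00 = $78,058.00

$78,058.00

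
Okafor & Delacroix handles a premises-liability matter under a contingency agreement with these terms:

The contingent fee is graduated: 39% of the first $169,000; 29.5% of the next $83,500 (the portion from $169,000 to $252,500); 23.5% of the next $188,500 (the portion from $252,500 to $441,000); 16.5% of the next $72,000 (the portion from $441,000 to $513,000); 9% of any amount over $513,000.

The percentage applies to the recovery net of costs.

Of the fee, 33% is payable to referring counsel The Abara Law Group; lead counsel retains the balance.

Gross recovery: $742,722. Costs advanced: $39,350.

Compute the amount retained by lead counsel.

$109,781.83

Fee base (net of costs): $742,722 − $39,350 = $703,372
First $169,000 at 39% = $65,910.00
Next $83,500 at 29.5% = $24,632.50
Next $188,500 at 23.5% = $44,297.50
Next $72,000 at 16.5% = $11,880.00
Remaining $190,372 at 9% = $17,133.48
Fee: $65,910.00 + $24,632.50 + $44,297.50 + $11,880.00 + $17,133.48 = $163,853.48
Referral share: 33% of $163,853.48 = $54,071.65; lead counsel retains $163,853.48 − $54,071.65 = $109,781.83.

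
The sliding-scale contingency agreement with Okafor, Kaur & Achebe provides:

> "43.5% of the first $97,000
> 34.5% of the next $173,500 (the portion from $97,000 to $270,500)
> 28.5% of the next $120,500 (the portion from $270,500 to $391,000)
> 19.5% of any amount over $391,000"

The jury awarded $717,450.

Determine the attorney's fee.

$200,052.75

First $97,000 at 43.5% = $42,195.00
Next $173,500 at 34.5% = $59,857.50
Next $120,500 at 28.5% = $34,342.50
Remaining $326,450 at 19.5% = $63,657.75
Fee: $42,195.00 + $59,857.50 + $34,342.50 + $63,657.75 = $200,052.75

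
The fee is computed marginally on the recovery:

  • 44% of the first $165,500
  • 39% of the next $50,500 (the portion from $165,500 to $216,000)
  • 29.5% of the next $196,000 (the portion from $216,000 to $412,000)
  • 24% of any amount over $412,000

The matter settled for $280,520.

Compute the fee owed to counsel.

First $165,500 at 44% = $72,820.00
Next $50,500 at 39% = $19,695.00
Remaining $64,520 at 29.5% = $19,033.40
Fee: $72,820.00 + $19,695.00 + $19,033.40 = $111,548.40

$111,548.40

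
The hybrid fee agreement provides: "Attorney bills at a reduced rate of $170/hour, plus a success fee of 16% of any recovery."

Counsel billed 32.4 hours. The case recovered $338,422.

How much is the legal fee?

$59,655.52

Hourly: 32.4 × $170 = $5,508.00
Success fee: 16% of $338,422 = $54,147.52
Total: $5,508.00 + $54,147.52 = $59,655.52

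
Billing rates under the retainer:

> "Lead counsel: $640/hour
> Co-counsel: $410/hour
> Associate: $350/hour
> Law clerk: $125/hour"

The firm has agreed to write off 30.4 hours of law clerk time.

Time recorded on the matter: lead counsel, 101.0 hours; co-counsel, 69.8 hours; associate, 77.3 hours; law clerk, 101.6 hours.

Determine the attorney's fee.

Lead counsel: 101.0 × $640 = $64,640.00
Co-counsel: 69.8 × $410 = $28,618.00
Associate: 77.3 × $350 = $27,055.00
Law clerk: 101.6 × $125 = $12,700.00
Subtotal: $133,013.00
Write-off: 30.4 × $125 = $3,800.00
Total: $133,013.00 − $3,800.00 = $129,213.00

$129,213.00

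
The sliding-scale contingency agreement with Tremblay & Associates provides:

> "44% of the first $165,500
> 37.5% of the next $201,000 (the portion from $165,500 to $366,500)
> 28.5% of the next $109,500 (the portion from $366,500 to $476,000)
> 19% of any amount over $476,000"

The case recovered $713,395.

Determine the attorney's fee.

$224,507.55

First $165,500 at 44% = $72,820.00
Next $201,000 at 37.5% = $75,375.00
Next $109,500 at 28.5% = $31,207.50
Remaining $237,395 at 19% = $45,105.05
Fee: $72,820.00 + $75,375.00 + $31,207.50 + $45,105.05 = $224,507.55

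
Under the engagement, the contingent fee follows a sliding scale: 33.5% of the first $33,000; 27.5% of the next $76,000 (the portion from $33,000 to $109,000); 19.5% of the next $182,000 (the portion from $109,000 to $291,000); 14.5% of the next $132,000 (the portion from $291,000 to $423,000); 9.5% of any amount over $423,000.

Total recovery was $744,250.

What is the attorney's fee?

First $33,000 at 33.5% = $11,055.00
Next $76,000 at 27.5% = $20,900.00
Next $182,000 at 19.5% = $35,490.00
Next $132,000 at 14.5% = $19,140.00
Remaining $321,250 at 9.5% = $30,518.75
Fee: $11,055.00 + $20,900.00 + $35,490.00 + $19,140.00 + $30,518.75 = $117,103.75

$117,103.75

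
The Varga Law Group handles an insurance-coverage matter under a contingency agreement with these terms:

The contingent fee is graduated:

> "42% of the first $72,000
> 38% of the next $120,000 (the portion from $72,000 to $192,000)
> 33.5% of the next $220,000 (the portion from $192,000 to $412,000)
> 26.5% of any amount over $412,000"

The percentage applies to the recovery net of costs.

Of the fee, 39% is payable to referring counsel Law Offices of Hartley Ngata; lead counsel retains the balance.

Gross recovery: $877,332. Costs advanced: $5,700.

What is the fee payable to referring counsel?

$105,823.57

Fee base (net of costs): $877,332 − $5,700 = $871,632
First $72,000 at 42% = $30,240.00
Next $120,000 at 38% = $45,600.00
Next $220,000 at 33.5% = $73,700.00
Remaining $459,632 at 26.5% = $121,802.48
Fee: $30,240.00 + $45,600.00 + $73,700.00 + $121,802.48 = $271,342.48
Referral share: 39% of $271,342.48 = $105,823.57; lead counsel retains $271,342.48 − $105,823.57 = $165,518.91.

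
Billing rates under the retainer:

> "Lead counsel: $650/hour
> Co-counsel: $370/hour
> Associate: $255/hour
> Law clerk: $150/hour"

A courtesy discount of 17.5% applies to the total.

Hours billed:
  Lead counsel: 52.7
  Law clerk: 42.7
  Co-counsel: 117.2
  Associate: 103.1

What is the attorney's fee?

$91,009.46

Lead counsel: 52.7 × $650 = $34,255.00
Co-counsel: 117.2 × $370 = $43,364.00
Associate: 103.1 × $255 = $26,290.50
Law clerk: 42.7 × $150 = $6,405.00
Subtotal: $110,314.50
Less 17.5% discount: −$19,305.04
Total: $110,314.50 − $19,305.04 = $91,009.46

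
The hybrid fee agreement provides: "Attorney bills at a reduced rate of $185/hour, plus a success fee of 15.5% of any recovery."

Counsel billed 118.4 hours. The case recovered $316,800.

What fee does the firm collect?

$71,008.00

Hourly: 118.4 × $185 = $21,904.00
Success fee: 15.5% of $316,800 = $49,104.00
Total: $21,904.00 + $49,104.00 = $71,008.00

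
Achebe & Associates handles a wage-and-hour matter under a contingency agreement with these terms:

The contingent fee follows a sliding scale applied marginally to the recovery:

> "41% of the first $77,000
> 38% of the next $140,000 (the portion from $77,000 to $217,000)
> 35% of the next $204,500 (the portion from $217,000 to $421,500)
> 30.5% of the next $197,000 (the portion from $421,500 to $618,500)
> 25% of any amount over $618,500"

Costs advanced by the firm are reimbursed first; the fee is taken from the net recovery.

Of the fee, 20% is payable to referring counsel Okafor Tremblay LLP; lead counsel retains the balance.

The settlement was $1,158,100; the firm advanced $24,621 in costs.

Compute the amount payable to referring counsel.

Fee base (net of costs): $1,158,100 − $24,621 = $1,133,479
First $77,000 at 41% = $31,570.00
Next $140,000 at 38% = $53,200.00
Next $204,500 at 35% = $71,575.00
Next $197,000 at 30.5% = $60,085.00
Remaining $514,979 at 25% = $128,744.75
Fee: $31,570.00 + $53,200.00 + $71,575.00 + $60,085.00 + $128,744.75 = $345,174.75
Referral share: 20% of $345,174.75 = $69,034.95; lead counsel retains $345,174.75 − $69,034.95 = $276,139.80.

$69,034.95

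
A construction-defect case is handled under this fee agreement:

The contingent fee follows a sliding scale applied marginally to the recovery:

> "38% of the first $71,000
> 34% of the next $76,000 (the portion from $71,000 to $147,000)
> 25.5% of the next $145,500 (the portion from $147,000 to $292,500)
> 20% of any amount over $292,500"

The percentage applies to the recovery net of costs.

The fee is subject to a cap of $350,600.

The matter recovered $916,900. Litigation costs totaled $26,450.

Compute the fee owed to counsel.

$209,512.50

Fee base (net of costs): $916,900 − $26,450 = $890,450
First $71,000 at 38% = $26,980.00
Next $76,000 at 34% = $25,840.00
Next $145,500 at 25.5% = $37,102.50
Remaining $597,950 at 20% = $119,590.00
Fee: $26,980.00 + $25,840.00 + $37,102.50 + $119,590.00 = $209,512.50
$209,512.50 is under the $350,600 cap.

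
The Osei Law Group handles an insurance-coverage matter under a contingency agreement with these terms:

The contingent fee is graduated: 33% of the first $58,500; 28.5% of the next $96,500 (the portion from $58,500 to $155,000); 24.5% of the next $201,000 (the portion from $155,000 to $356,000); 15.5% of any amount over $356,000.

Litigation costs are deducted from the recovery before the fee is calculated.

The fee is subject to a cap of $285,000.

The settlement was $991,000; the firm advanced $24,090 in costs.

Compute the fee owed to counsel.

Fee base (net of costs): $991,000 − $24,090 = $966,910
First $58,500 at 33% = $19,305.00
Next $96,500 at 28.5% = $27,502.50
Next $201,000 at 24.5% = $49,245.00
Remaining $610,910 at 15.5% = $94,691.05
Fee: $19,305.00 + $27,502.50 + $49,245.00 + $94,691.05 = $190,743.55
$190,743.55 is under the $285,000 cap.

$190,743.55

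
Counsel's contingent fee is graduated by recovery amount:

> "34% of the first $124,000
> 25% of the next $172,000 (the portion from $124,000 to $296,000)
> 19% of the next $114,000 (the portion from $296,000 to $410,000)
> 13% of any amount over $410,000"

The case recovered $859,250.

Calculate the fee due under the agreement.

First $124,000 at 34% = $42,160.00
Next $172,000 at 25% = $43,000.00
Next $114,000 at 19% = $21,660.00
Remaining $449,250 at 13% = $58,402.50
Fee: $42,160.00 + $43,000.00 + $21,660.00 + $58,402.50 = $165,222.50

$165,222.50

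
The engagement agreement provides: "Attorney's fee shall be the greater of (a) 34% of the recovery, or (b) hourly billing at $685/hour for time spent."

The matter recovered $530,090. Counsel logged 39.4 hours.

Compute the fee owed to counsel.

$180,230.60

(a) 34% of $530,090 = $180,230.60
(b) 39.4 × $685 = $26,989.00
The greater is (a): $180,230.60.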